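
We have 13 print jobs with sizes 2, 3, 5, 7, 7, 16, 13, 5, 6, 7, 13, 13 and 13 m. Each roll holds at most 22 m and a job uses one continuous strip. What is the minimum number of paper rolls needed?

6

Total = 16 + 13 + 13 + 13 + 13 + 7 + 7 + 7 + 6 + 5 + 5 + 3 + 2 = 110 m.
Lower bound: ⌈110/22⌉ = 5 paper rolls.
A packing using 6 paper rolls:
  roll 1: 16 + 6 = 22
  roll 2: 13 + 7 + 2 = 22
  roll 3: 13 + 7 = 20
  roll 4: 13 + 7 = 20
  roll 5: 13 + 5 + 3 = 21
  roll 6: 5 = 5
No arrangement into 5 paper rolls stays within capacity, so 6 is optimal.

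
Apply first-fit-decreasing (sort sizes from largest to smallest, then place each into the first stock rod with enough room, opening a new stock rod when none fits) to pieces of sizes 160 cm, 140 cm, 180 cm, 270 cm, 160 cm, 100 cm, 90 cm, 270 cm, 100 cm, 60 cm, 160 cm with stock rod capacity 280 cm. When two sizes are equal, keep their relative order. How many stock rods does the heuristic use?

7

Sorted descending: 270, 270, 180, 160, 160, 160, 140, 100, 100, 90, 60.
  270 → stock rod 1 (new)  [load 270/280]
  270 → stock rod 2 (new)  [load 270/280]
  180 → stock rod 3 (new)  [load 180/280]
  160 → stock rod 4 (new)  [load 160/280]
  160 → stock rod 5 (new)  [load 160/280]
  160 → stock rod 6 (new)  [load 160/280]
  140 → stock rod 7 (new)  [load 140/280]
  100 → stock rod 3  [load 280/280]
  100 → stock rod 4  [load 260/280]
  90 → stock rod 5  [load 250/280]
  60 → stock rod 6  [load 220/280]
7 stock rods opened.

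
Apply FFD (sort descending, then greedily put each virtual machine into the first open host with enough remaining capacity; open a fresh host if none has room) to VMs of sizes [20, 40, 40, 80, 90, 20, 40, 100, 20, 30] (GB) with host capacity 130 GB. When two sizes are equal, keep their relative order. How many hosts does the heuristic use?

4

Sorted descending: 100, 90, 80, 40, 40, 40, 30, 20, 20, 20.
  100 → host 1 (new)  [load 100/130]
  90 → host 2 (new)  [load 90/130]
  80 → host 3 (new)  [load 80/130]
  40 → host 2  [load 130/130]
  40 → host 3  [load 120/130]
  40 → host 4 (new)  [load 40/130]
  30 → host 1  [load 130/130]
  20 → host 4  [load 60/130]
  20 → host 4  [load 80/130]
  20 → host 4  [load 100/130]
4 hosts opened.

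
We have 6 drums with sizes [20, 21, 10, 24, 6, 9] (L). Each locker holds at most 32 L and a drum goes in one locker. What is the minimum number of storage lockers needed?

3

Total = 24 + 21 + 20 + 10 + 9 + 6 = 90 L.
Lower bound: ⌈90/32⌉ = 3 storage lockers.
A packing using 3 storage lockers:
  locker 1: 24 + 6 = 30
  locker 2: 21 + 10 = 31
  locker 3: 20 + 9 = 29
This matches the lower bound, so 3 is optimal.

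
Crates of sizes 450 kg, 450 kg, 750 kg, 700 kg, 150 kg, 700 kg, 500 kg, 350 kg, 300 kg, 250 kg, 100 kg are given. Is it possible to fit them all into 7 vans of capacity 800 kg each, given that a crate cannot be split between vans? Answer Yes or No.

Yes

A valid assignment using 7 vans:
  van 1: 750 = 750
  van 2: 700 + 100 = 800
  van 3: 700 = 700
  van 4: 500 + 300 = 800
  van 5: 450 + 350 = 800
  van 6: 450 + 250 = 700
  van 7: 150 = 150
Every load is within 800 kg, so 7 vans suffice.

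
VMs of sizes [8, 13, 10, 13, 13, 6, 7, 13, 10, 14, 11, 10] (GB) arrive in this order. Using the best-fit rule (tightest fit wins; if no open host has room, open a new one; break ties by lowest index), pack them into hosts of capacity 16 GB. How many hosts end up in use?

  8 → host 1 (new)  [load 8/16]
  13 → host 2 (new)  [load 13/16]
  10 → host 3 (new)  [load 10/16]
  13 → host 4 (new)  [load 13/16]
  13 → host 5 (new)  [load 13/16]
  6 → host 3  [load 16/16]
  7 → host 1  [load 15/16]
  13 → host 6 (new)  [load 13/16]
  10 → host 7 (new)  [load 10/16]
  14 → host 8 (new)  [load 14/16]
  11 → host 9 (new)  [load 11/16]
  10 → host 10 (new)  [load 10/16]
10 hosts opened.

10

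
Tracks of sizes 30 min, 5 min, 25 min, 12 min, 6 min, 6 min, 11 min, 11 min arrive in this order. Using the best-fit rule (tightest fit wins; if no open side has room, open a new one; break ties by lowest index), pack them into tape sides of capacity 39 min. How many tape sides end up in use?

3

  30 → side 1 (new)  [load 30/39]
  5 → side 1  [load 35/39]
  25 → side 2 (new)  [load 25/39]
  12 → side 2  [load 37/39]
  6 → side 3 (new)  [load 6/39]
  6 → side 3  [load 12/39]
  11 → side 3  [load 23/39]
  11 → side 3  [load 34/39]
3 tape sides opened.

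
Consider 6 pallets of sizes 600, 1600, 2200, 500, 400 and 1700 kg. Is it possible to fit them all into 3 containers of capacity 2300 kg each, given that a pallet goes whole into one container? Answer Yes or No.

No

Total = 7000 kg; ⌈7000/2300⌉ = 4.
At least 4 containers are required, but only 3 are allowed.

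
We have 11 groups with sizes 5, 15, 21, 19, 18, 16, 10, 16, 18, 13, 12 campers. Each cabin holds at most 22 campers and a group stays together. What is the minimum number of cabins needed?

Total = 21 + 19 + 18 + 18 + 16 + 16 + 15 + 13 + 12 + 10 + 5 = 163 campers.
Lower bound: ⌈163/22⌉ = 8 cabins.
Also, 9 groups each exceed 11 campers, and no two of those can share a cabin, so at least 9 cabins are needed.
A packing using 9 cabins:
  cabin 1: 21 = 21
  cabin 2: 19 = 19
  cabin 3: 18 = 18
  cabin 4: 18 = 18
  cabin 5: 16 + 5 = 21
  cabin 6: 16 = 16
  cabin 7: 15 = 15
  cabin 8: 13 = 13
  cabin 9: 12 + 10 = 22
This matches the lower bound, so 9 is optimal.

9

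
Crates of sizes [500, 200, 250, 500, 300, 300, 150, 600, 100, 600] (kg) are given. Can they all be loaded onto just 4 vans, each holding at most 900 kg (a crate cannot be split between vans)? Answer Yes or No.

Yes

A valid assignment using 4 vans:
  van 1: 600 + 300 = 900
  van 2: 600 + 300 = 900
  van 3: 500 + 250 + 150 = 900
  van 4: 500 + 200 + 100 = 800
Every load is within 900 kg, so 4 vans suffice.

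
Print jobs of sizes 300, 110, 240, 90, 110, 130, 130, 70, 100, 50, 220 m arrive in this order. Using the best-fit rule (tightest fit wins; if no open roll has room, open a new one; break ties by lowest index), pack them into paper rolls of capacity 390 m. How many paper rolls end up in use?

5

  300 → roll 1 (new)  [load 300/390]
  110 → roll 2 (new)  [load 110/390]
  240 → roll 2  [load 350/390]
  90 → roll 1  [load 390/390]
  110 → roll 3 (new)  [load 110/390]
  130 → roll 3  [load 240/390]
  130 → roll 3  [load 370/390]
  70 → roll 4 (new)  [load 70/390]
  100 → roll 4  [load 170/390]
  50 → roll 4  [load 220/390]
  220 → roll 5 (new)  [load 220/390]
5 paper rolls opened.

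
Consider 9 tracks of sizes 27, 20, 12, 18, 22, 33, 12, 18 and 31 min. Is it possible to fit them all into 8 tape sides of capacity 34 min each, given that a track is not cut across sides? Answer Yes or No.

Yes

A valid assignment using 7 tape sides:
  side 1: 33 = 33
  side 2: 31 = 31
  side 3: 27 = 27
  side 4: 22 + 12 = 34
  side 5: 20 + 12 = 32
  side 6: 18 = 18
  side 7: 18 = 18
That uses only 7 ≤ 8, so 8 tape sides are enough.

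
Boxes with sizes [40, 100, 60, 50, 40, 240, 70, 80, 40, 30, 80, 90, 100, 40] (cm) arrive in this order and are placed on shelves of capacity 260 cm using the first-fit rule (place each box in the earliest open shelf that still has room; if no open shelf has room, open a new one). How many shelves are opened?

5

  40 → shelf 1 (new)  [load 40/260]
  100 → shelf 1  [load 140/260]
  60 → shelf 1  [load 200/260]
  50 → shelf 1  [load 250/260]
  40 → shelf 2 (new)  [load 40/260]
  240 → shelf 3 (new)  [load 240/260]
  70 → shelf 2  [load 110/260]
  80 → shelf 2  [load 190/260]
  40 → shelf 2  [load 230/260]
  30 → shelf 2  [load 260/260]
  80 → shelf 4 (new)  [load 80/260]
  90 → shelf 4  [load 170/260]
  100 → shelf 5 (new)  [load 100/260]
  40 → shelf 4  [load 210/260]
5 shelves opened.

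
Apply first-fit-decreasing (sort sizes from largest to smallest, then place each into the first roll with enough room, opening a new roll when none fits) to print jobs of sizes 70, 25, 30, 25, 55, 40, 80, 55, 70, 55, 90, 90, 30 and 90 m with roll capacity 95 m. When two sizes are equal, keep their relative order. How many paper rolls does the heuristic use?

Sorted descending: 90, 90, 90, 80, 70, 70, 55, 55, 55, 40, 30, 30, 25, 25.
  90 → roll 1 (new)  [load 90/95]
  90 → roll 2 (new)  [load 90/95]
  90 → roll 3 (new)  [load 90/95]
  80 → roll 4 (new)  [load 80/95]
  70 → roll 5 (new)  [load 70/95]
  70 → roll 6 (new)  [load 70/95]
  55 → roll 7 (new)  [load 55/95]
  55 → roll 8 (new)  [load 55/95]
  55 → roll 9 (new)  [load 55/95]
  40 → roll 7  [load 95/95]
  30 → roll 8  [load 85/95]
  30 → roll 9  [load 85/95]
  25 → roll 5  [load 95/95]
  25 → roll 6  [load 95/95]
9 paper rolls opened.

9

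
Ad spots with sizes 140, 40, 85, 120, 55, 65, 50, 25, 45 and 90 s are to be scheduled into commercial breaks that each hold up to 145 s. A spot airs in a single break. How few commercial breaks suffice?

6

Total = 140 + 120 + 90 + 85 + 65 + 55 + 50 + 45 + 40 + 25 = 715 s.
Lower bound: ⌈715/145⌉ = 5 commercial breaks.
A packing using 6 commercial breaks:
  break 1: 140 = 140
  break 2: 120 + 25 = 145
  break 3: 90 + 55 = 145
  break 4: 85 + 50 = 135
  break 5: 65 + 45 = 110
  break 6: 40 = 40
No arrangement into 5 commercial breaks stays within capacity, so 6 is optimal.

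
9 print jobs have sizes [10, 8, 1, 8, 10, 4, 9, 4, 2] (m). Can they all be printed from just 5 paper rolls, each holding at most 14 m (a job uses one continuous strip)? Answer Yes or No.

Yes

A valid assignment using 5 paper rolls:
  roll 1: 10 + 4 = 14
  roll 2: 10 + 4 = 14
  roll 3: 9 + 2 + 1 = 12
  roll 4: 8 = 8
  roll 5: 8 = 8
Every load is within 14 m, so 5 paper rolls suffice.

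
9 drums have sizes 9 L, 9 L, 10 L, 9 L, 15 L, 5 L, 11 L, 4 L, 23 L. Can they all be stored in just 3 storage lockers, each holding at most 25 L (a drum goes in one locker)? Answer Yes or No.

Total = 95 L; ⌈95/25⌉ = 4.
At least 4 storage lockers are required, but only 3 are allowed.

No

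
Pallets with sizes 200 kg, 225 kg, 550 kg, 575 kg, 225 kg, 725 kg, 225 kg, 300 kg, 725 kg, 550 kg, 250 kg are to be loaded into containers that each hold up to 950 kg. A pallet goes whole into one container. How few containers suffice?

6

Total = 725 + 725 + 575 + 550 + 550 + 300 + 250 + 225 + 225 + 225 + 200 = 4550 kg.
Lower bound: ⌈4550/950⌉ = 5 containers.
A packing using 6 containers:
  container 1: 725 + 225 = 950
  container 2: 725 + 225 = 950
  container 3: 575 + 300 = 875
  container 4: 550 + 250 = 800
  container 5: 550 + 225 = 775
  container 6: 200 = 200
No arrangement into 5 containers stays within capacity, so 6 is optimal.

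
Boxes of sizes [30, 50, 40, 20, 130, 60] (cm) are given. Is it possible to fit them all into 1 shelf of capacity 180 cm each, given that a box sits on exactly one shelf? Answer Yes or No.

Total = 330 cm; ⌈330/180⌉ = 2.
At least 2 shelves are required, but only 1 is allowed.

No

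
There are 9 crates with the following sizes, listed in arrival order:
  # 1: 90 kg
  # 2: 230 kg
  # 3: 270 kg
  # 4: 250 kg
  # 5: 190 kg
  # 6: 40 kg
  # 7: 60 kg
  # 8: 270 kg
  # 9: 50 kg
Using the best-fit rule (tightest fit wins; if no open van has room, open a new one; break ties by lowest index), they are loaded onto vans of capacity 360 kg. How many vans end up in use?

5

  90 → van 1 (new)  [load 90/360]
  230 → van 1  [load 320/360]
  270 → van 2 (new)  [load 270/360]
  250 → van 3 (new)  [load 250/360]
  190 → van 4 (new)  [load 190/360]
  40 → van 1  [load 360/360]
  60 → van 2  [load 330/360]
  270 → van 5 (new)  [load 270/360]
  50 → van 5  [load 320/360]
5 vans opened.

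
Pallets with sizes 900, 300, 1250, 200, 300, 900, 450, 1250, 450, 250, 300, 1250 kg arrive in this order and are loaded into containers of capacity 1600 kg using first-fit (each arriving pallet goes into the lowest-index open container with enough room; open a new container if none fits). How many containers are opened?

6

  900 → container 1 (new)  [load 900/1600]
  300 → container 1  [load 1200/1600]
  1250 → container 2 (new)  [load 1250/1600]
  200 → container 1  [load 1400/1600]
  300 → container 2  [load 1550/1600]
  900 → container 3 (new)  [load 900/1600]
  450 → container 3  [load 1350/1600]
  1250 → container 4 (new)  [load 1250/1600]
  450 → container 5 (new)  [load 450/1600]
  250 → container 3  [load 1600/1600]
  300 → container 4  [load 1550/1600]
  1250 → container 6 (new)  [load 1250/1600]
6 containers opened.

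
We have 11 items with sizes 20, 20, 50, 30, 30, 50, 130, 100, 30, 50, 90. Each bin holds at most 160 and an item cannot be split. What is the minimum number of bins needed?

Total = 130 + 100 + 90 + 50 + 50 + 50 + 30 + 30 + 30 + 20 + 20 = 600.
Lower bound: ⌈600/160⌉ = 4 bins.
A packing using 4 bins:
  bin 1: 130 + 30 = 160
  bin 2: 100 + 50 = 150
  bin 3: 90 + 50 + 20 = 160
  bin 4: 50 + 30 + 30 + 20 = 130
This matches the lower bound, so 4 is optimal.

4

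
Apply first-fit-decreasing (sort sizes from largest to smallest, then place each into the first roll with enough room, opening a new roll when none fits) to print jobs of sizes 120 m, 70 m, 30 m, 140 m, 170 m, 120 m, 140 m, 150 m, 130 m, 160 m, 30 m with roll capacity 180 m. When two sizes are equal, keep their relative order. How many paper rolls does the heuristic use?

Sorted descending: 170, 160, 150, 140, 140, 130, 120, 120, 70, 30, 30.
  170 → roll 1 (new)  [load 170/180]
  160 → roll 2 (new)  [load 160/180]
  150 → roll 3 (new)  [load 150/180]
  140 → roll 4 (new)  [load 140/180]
  140 → roll 5 (new)  [load 140/180]
  130 → roll 6 (new)  [load 130/180]
  120 → roll 7 (new)  [load 120/180]
  120 → roll 8 (new)  [load 120/180]
  70 → roll 9 (new)  [load 70/180]
  30 → roll 3  [load 180/180]
  30 → roll 4  [load 170/180]
9 paper rolls opened.

9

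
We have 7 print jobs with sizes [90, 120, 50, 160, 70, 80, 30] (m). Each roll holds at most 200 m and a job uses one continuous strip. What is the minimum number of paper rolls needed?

Total = 160 + 120 + 90 + 80 + 70 + 50 + 30 = 600 m.
Lower bound: ⌈600/200⌉ = 3 paper rolls.
A packing using 4 paper rolls:
  roll 1: 160 + 30 = 190
  roll 2: 120 + 80 = 200
  roll 3: 90 + 70 = 160
  roll 4: 50 = 50
No arrangement into 3 paper rolls stays within capacity, so 4 is optimal.

4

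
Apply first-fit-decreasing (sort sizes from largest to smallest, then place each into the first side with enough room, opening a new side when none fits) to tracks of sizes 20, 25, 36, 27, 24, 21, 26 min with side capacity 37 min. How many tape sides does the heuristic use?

7

Sorted descending: 36, 27, 26, 25, 24, 21, 20.
  36 → side 1 (new)  [load 36/37]
  27 → side 2 (new)  [load 27/37]
  26 → side 3 (new)  [load 26/37]
  25 → side 4 (new)  [load 25/37]
  24 → side 5 (new)  [load 24/37]
  21 → side 6 (new)  [load 21/37]
  20 → side 7 (new)  [load 20/37]
7 tape sides opened.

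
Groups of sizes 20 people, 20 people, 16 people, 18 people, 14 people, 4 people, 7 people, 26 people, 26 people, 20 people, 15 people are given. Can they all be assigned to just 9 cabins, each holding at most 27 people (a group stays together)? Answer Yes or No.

Yes

A valid assignment using 9 cabins:
  cabin 1: 26 = 26
  cabin 2: 26 = 26
  cabin 3: 20 + 7 = 27
  cabin 4: 20 + 4 = 24
  cabin 5: 20 = 20
  cabin 6: 18 = 18
  cabin 7: 16 = 16
  cabin 8: 15 = 15
  cabin 9: 14 = 14
Every load is within 27 people, so 9 cabins suffice.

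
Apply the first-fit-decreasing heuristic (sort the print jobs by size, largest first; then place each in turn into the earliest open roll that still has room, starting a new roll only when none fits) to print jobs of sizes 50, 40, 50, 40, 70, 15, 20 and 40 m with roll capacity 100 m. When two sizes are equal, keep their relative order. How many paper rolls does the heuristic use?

Sorted descending: 70, 50, 50, 40, 40, 40, 20, 15.
  70 → roll 1 (new)  [load 70/100]
  50 → roll 2 (new)  [load 50/100]
  50 → roll 2  [load 100/100]
  40 → roll 3 (new)  [load 40/100]
  40 → roll 3  [load 80/100]
  40 → roll 4 (new)  [load 40/100]
  20 → roll 1  [load 90/100]
  15 → roll 3  [load 95/100]
4 paper rolls opened.

4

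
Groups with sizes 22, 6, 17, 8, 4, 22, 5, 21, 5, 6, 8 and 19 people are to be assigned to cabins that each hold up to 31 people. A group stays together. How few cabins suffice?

5

Total = 22 + 22 + 21 + 19 + 17 + 8 + 8 + 6 + 6 + 5 + 5 + 4 = 143 people.
Lower bound: ⌈143/31⌉ = 5 cabins.
A packing using 5 cabins:
  cabin 1: 22 + 8 = 30
  cabin 2: 22 + 8 = 30
  cabin 3: 21 + 6 + 4 = 31
  cabin 4: 19 + 6 + 5 = 30
  cabin 5: 17 + 5 = 22
This matches the lower bound, so 5 is optimal.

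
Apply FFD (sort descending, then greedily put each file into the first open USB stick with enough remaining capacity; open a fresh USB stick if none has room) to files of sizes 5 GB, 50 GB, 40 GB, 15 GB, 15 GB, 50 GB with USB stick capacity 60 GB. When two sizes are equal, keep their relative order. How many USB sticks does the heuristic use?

4

Sorted descending: 50, 50, 40, 15, 15, 5.
  50 → USB stick 1 (new)  [load 50/60]
  50 → USB stick 2 (new)  [load 50/60]
  40 → USB stick 3 (new)  [load 40/60]
  15 → USB stick 3  [load 55/60]
  15 → USB stick 4 (new)  [load 15/60]
  5 → USB stick 1  [load 55/60]
4 USB sticks opened.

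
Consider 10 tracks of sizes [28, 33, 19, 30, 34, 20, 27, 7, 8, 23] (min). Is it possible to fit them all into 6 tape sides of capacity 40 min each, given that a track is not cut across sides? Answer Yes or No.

Total = 229 min; ⌈229/40⌉ = 6.
The bound of 6 does not rule out 6, but exhaustive search shows no assignment into 6 tape sides of capacity 40 min exists — the minimum is 7.

No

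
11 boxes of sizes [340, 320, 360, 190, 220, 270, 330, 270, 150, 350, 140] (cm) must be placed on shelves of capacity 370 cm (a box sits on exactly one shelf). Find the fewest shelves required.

9

Total = 360 + 350 + 340 + 330 + 320 + 270 + 270 + 220 + 190 + 150 + 140 = 2940 cm.
Lower bound: ⌈2940/370⌉ = 8 shelves.
Also, 9 boxes each exceed 185 cm, and no two of those can share a shelf, so at least 9 shelves are needed.
A packing using 9 shelves:
  shelf 1: 360 = 360
  shelf 2: 350 = 350
  shelf 3: 340 = 340
  shelf 4: 330 = 330
  shelf 5: 320 = 320
  shelf 6: 270 = 270
  shelf 7: 270 = 270
  shelf 8: 220 + 150 = 370
  shelf 9: 190 + 140 = 330
This matches the lower bound, so 9 is optimal.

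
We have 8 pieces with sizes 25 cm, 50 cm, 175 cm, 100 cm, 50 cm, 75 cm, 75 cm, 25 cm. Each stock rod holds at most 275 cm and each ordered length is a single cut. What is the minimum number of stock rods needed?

Total = 175 + 100 + 75 + 75 + 50 + 50 + 25 + 25 = 575 cm.
Lower bound: ⌈575/275⌉ = 3 stock rods.
A packing using 3 stock rods:
  stock rod 1: 175 + 100 = 275
  stock rod 2: 75 + 75 + 50 + 50 + 25 = 275
  stock rod 3: 25 = 25
This matches the lower bound, so 3 is optimal.

3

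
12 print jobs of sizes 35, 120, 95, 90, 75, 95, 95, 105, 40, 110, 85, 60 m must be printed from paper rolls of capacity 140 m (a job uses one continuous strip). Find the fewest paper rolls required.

Total = 120 + 110 + 105 + 95 + 95 + 95 + 90 + 85 + 75 + 60 + 40 + 35 = 1005 m.
Lower bound: ⌈1005/140⌉ = 8 paper rolls.
Also, 9 print jobs each exceed 70 m, and no two of those can share a roll, so at least 9 paper rolls are needed.
A packing using 9 paper rolls:
  roll 1: 120 = 120
  roll 2: 110 = 110
  roll 3: 105 + 35 = 140
  roll 4: 95 + 40 = 135
  roll 5: 95 = 95
  roll 6: 95 = 95
  roll 7: 90 = 90
  roll 8: 85 = 85
  roll 9: 75 + 60 = 135
This matches the lower bound, so 9 is optimal.

9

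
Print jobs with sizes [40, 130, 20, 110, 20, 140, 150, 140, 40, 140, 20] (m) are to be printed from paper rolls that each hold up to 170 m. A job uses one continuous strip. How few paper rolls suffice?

6

Total = 150 + 140 + 140 + 140 + 130 + 110 + 40 + 40 + 20 + 20 + 20 = 950 m.
Lower bound: ⌈950/170⌉ = 6 paper rolls.
A packing using 6 paper rolls:
  roll 1: 150 + 20 = 170
  roll 2: 140 + 20 = 160
  roll 3: 140 + 20 = 160
  roll 4: 140 = 140
  roll 5: 130 + 40 = 170
  roll 6: 110 + 40 = 150
This matches the lower bound, so 6 is optimal.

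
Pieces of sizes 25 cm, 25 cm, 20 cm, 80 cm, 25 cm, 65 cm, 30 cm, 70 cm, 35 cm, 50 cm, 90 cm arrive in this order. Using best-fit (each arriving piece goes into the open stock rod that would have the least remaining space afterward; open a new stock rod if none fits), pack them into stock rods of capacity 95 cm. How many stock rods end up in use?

  25 → stock rod 1 (new)  [load 25/95]
  25 → stock rod 1  [load 50/95]
  20 → stock rod 1  [load 70/95]
  80 → stock rod 2 (new)  [load 80/95]
  25 → stock rod 1  [load 95/95]
  65 → stock rod 3 (new)  [load 65/95]
  30 → stock rod 3  [load 95/95]
  70 → stock rod 4 (new)  [load 70/95]
  35 → stock rod 5 (new)  [load 35/95]
  50 → stock rod 5  [load 85/95]
  90 → stock rod 6 (new)  [load 90/95]
6 stock rods opened.

6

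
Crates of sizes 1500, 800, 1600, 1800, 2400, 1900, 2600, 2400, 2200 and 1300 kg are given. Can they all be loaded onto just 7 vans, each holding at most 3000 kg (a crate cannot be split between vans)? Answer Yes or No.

Total = 18500 kg; ⌈18500/3000⌉ = 7.
The bound of 7 does not rule out 7, but exhaustive search shows no assignment into 7 vans of capacity 3000 kg exists — the minimum is 8.

No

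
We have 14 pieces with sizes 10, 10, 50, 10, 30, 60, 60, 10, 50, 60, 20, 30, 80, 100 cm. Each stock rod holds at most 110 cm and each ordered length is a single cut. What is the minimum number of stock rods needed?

Total = 100 + 80 + 60 + 60 + 60 + 50 + 50 + 30 + 30 + 20 + 10 + 10 + 10 + 10 = 580 cm.
Lower bound: ⌈580/110⌉ = 6 stock rods.
A packing using 6 stock rods:
  stock rod 1: 100 + 10 = 110
  stock rod 2: 80 + 30 = 110
  stock rod 3: 60 + 50 = 110
  stock rod 4: 60 + 50 = 110
  stock rod 5: 60 + 30 + 20 = 110
  stock rod 6: 10 + 10 + 10 = 30
This matches the lower bound, so 6 is optimal.

6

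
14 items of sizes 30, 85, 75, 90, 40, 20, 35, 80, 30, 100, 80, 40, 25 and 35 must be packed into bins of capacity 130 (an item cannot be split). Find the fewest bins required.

Total = 100 + 90 + 85 + 80 + 80 + 75 + 40 + 40 + 35 + 35 + 30 + 30 + 25 + 20 = 765.
Lower bound: ⌈765/130⌉ = 6 bins.
A packing using 7 bins:
  bin 1: 100 + 30 = 130
  bin 2: 90 + 40 = 130
  bin 3: 85 + 40 = 125
  bin 4: 80 + 35 = 115
  bin 5: 80 + 35 = 115
  bin 6: 75 + 30 + 25 = 130
  bin 7: 20 = 20
No arrangement into 6 bins stays within capacity, so 7 is optimal.

7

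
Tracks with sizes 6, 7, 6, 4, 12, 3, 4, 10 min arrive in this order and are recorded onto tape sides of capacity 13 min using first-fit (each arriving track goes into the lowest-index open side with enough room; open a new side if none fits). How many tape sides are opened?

5

  6 → side 1 (new)  [load 6/13]
  7 → side 1  [load 13/13]
  6 → side 2 (new)  [load 6/13]
  4 → side 2  [load 10/13]
  12 → side 3 (new)  [load 12/13]
  3 → side 2  [load 13/13]
  4 → side 4 (new)  [load 4/13]
  10 → side 5 (new)  [load 10/13]
5 tape sides opened.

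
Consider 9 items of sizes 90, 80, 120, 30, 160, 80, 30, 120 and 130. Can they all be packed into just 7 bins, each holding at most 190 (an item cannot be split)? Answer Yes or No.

Yes

A valid assignment using 6 bins:
  bin 1: 160 + 30 = 190
  bin 2: 130 + 30 = 160
  bin 3: 120 = 120
  bin 4: 120 = 120
  bin 5: 90 + 80 = 170
  bin 6: 80 = 80
That uses only 6 ≤ 7, so 7 bins are enough.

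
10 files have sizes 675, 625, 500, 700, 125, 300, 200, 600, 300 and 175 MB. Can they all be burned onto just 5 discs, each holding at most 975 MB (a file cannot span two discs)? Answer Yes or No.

A valid assignment using 5 discs:
  disc 1: 700 + 200 = 900
  disc 2: 675 + 300 = 975
  disc 3: 625 + 300 = 925
  disc 4: 600 + 175 + 125 = 900
  disc 5: 500 = 500
Every load is within 975 MB, so 5 discs suffice.

Yes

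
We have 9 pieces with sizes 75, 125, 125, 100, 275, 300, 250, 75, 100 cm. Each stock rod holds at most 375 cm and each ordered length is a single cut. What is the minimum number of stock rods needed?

4

Total = 300 + 275 + 250 + 125 + 125 + 100 + 100 + 75 + 75 = 1425 cm.
Lower bound: ⌈1425/375⌉ = 4 stock rods.
A packing using 4 stock rods:
  stock rod 1: 300 + 75 = 375
  stock rod 2: 275 + 100 = 375
  stock rod 3: 250 + 125 = 375
  stock rod 4: 125 + 100 + 75 = 300
This matches the lower bound, so 4 is optimal.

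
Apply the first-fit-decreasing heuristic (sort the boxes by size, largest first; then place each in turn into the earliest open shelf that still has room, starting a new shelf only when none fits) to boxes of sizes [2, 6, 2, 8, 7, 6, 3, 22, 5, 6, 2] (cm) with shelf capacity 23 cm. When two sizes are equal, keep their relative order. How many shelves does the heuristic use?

4

Sorted descending: 22, 8, 7, 6, 6, 6, 5, 3, 2, 2, 2.
  22 → shelf 1 (new)  [load 22/23]
  8 → shelf 2 (new)  [load 8/23]
  7 → shelf 2  [load 15/23]
  6 → shelf 2  [load 21/23]
  6 → shelf 3 (new)  [load 6/23]
  6 → shelf 3  [load 12/23]
  5 → shelf 3  [load 17/23]
  3 → shelf 3  [load 20/23]
  2 → shelf 2  [load 23/23]
  2 → shelf 3  [load 22/23]
  2 → shelf 4 (new)  [load 2/23]
4 shelves opened.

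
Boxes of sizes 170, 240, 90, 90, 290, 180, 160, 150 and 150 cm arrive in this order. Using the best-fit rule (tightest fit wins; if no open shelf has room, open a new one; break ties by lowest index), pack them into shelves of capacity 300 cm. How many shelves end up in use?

6

  170 → shelf 1 (new)  [load 170/300]
  240 → shelf 2 (new)  [load 240/300]
  90 → shelf 1  [load 260/300]
  90 → shelf 3 (new)  [load 90/300]
  290 → shelf 4 (new)  [load 290/300]
  180 → shelf 3  [load 270/300]
  160 → shelf 5 (new)  [load 160/300]
  150 → shelf 6 (new)  [load 150/300]
  150 → shelf 6  [load 300/300]
6 shelves opened.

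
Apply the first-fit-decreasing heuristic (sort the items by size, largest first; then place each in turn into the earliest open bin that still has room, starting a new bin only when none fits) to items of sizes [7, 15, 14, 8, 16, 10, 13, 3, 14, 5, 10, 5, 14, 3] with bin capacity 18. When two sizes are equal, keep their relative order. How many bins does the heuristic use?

9

Sorted descending: 16, 15, 14, 14, 14, 13, 10, 10, 8, 7, 5, 5, 3, 3.
  16 → bin 1 (new)  [load 16/18]
  15 → bin 2 (new)  [load 15/18]
  14 → bin 3 (new)  [load 14/18]
  14 → bin 4 (new)  [load 14/18]
  14 → bin 5 (new)  [load 14/18]
  13 → bin 6 (new)  [load 13/18]
  10 → bin 7 (new)  [load 10/18]
  10 → bin 8 (new)  [load 10/18]
  8 → bin 7  [load 18/18]
  7 → bin 8  [load 17/18]
  5 → bin 6  [load 18/18]
  5 → bin 9 (new)  [load 5/18]
  3 → bin 2  [load 18/18]
  3 → bin 3  [load 17/18]
9 bins opened.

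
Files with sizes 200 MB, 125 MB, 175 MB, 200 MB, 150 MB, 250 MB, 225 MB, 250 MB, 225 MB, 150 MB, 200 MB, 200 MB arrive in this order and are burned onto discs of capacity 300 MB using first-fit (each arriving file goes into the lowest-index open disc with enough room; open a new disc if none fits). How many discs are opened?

  200 → disc 1 (new)  [load 200/300]
  125 → disc 2 (new)  [load 125/300]
  175 → disc 2  [load 300/300]
  200 → disc 3 (new)  [load 200/300]
  150 → disc 4 (new)  [load 150/300]
  250 → disc 5 (new)  [load 250/300]
  225 → disc 6 (new)  [load 225/300]
  250 → disc 7 (new)  [load 250/300]
  225 → disc 8 (new)  [load 225/300]
  150 → disc 4  [load 300/300]
  200 → disc 9 (new)  [load 200/300]
  200 → disc 10 (new)  [load 200/300]
10 discs opened.

10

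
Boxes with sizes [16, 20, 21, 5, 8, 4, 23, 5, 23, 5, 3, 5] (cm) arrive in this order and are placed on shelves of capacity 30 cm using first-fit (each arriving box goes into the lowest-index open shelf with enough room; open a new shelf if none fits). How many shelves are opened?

5

  16 → shelf 1 (new)  [load 16/30]
  20 → shelf 2 (new)  [load 20/30]
  21 → shelf 3 (new)  [load 21/30]
  5 → shelf 1  [load 21/30]
  8 → shelf 1  [load 29/30]
  4 → shelf 2  [load 24/30]
  23 → shelf 4 (new)  [load 23/30]
  5 → shelf 2  [load 29/30]
  23 → shelf 5 (new)  [load 23/30]
  5 → shelf 3  [load 26/30]
  3 → shelf 3  [load 29/30]
  5 → shelf 4  [load 28/30]
5 shelves opened.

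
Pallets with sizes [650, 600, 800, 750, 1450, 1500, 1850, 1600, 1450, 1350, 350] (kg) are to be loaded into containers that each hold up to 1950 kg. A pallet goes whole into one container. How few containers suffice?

Total = 1850 + 1600 + 1500 + 1450 + 1450 + 1350 + 800 + 750 + 650 + 600 + 350 = 12350 kg.
Lower bound: ⌈12350/1950⌉ = 7 containers.
A packing using 8 containers:
  container 1: 1850 = 1850
  container 2: 1600 + 350 = 1950
  container 3: 1500 = 1500
  container 4: 1450 = 1450
  container 5: 1450 = 1450
  container 6: 1350 + 600 = 1950
  container 7: 800 + 750 = 1550
  container 8: 650 = 650
No arrangement into 7 containers stays within capacity, so 8 is optimal.

8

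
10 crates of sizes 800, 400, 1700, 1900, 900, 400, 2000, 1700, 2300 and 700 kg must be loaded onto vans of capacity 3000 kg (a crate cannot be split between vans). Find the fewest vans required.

5

Total = 2300 + 2000 + 1900 + 1700 + 1700 + 900 + 800 + 700 + 400 + 400 = 12800 kg.
Lower bound: ⌈12800/3000⌉ = 5 vans.
A packing using 5 vans:
  van 1: 2300 + 700 = 3000
  van 2: 2000 + 900 = 2900
  van 3: 1900 + 800 = 2700
  van 4: 1700 + 400 + 400 = 2500
  van 5: 1700 = 1700
This matches the lower bound, so 5 is optimal.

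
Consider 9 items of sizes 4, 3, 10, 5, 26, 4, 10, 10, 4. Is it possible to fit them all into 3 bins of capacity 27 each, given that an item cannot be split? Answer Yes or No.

A valid assignment using 3 bins:
  bin 1: 26 = 26
  bin 2: 10 + 10 + 5 = 25
  bin 3: 10 + 4 + 4 + 4 + 3 = 25
Every load is within 27, so 3 bins suffice.

Yes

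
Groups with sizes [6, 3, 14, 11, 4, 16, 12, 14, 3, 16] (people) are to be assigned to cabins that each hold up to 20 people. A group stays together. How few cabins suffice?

6

Total = 16 + 16 + 14 + 14 + 12 + 11 + 6 + 4 + 3 + 3 = 99 people.
Lower bound: ⌈99/20⌉ = 5 cabins.
Also, 6 groups each exceed 10 people, and no two of those can share a cabin, so at least 6 cabins are needed.
A packing using 6 cabins:
  cabin 1: 16 + 4 = 20
  cabin 2: 16 + 3 = 19
  cabin 3: 14 + 6 = 20
  cabin 4: 14 + 3 = 17
  cabin 5: 12 = 12
  cabin 6: 11 = 11
This matches the lower bound, so 6 is optimal.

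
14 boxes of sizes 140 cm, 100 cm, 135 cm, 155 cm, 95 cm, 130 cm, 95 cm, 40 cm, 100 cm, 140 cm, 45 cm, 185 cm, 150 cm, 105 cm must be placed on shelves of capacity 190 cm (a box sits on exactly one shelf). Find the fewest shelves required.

11

Total = 185 + 155 + 150 + 140 + 140 + 135 + 130 + 105 + 100 + 100 + 95 + 95 + 45 + 40 = 1615 cm.
Lower bound: ⌈1615/190⌉ = 9 shelves.
Also, 10 boxes each exceed 95 cm, and no two of those can share a shelf, so at least 10 shelves are needed.
A packing using 11 shelves:
  shelf 1: 185 = 185
  shelf 2: 155 = 155
  shelf 3: 150 + 40 = 190
  shelf 4: 140 + 45 = 185
  shelf 5: 140 = 140
  shelf 6: 135 = 135
  shelf 7: 130 = 130
  shelf 8: 105 = 105
  shelf 9: 100 = 100
  shelf 10: 100 = 100
  shelf 11: 95 + 95 = 190
No arrangement into 10 shelves stays within capacity, so 11 is optimal.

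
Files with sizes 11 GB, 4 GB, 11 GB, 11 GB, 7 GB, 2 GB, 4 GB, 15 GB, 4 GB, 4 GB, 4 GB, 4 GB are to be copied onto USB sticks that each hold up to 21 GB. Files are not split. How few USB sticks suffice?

Total = 15 + 11 + 11 + 11 + 7 + 4 + 4 + 4 + 4 + 4 + 4 + 2 = 81 GB.
Lower bound: ⌈81/21⌉ = 4 USB sticks.
A packing using 5 USB sticks:
  USB stick 1: 15 + 4 + 2 = 21
  USB stick 2: 11 + 7 = 18
  USB stick 3: 11 + 4 + 4 = 19
  USB stick 4: 11 + 4 + 4 = 19
  USB stick 5: 4 = 4
No arrangement into 4 USB sticks stays within capacity, so 5 is optimal.

5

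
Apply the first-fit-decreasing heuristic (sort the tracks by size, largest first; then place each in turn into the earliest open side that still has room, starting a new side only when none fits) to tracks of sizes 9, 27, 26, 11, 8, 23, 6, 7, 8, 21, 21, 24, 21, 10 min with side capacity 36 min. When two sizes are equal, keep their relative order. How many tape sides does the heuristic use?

Sorted descending: 27, 26, 24, 23, 21, 21, 21, 11, 10, 9, 8, 8, 7, 6.
  27 → side 1 (new)  [load 27/36]
  26 → side 2 (new)  [load 26/36]
  24 → side 3 (new)  [load 24/36]
  23 → side 4 (new)  [load 23/36]
  21 → side 5 (new)  [load 21/36]
  21 → side 6 (new)  [load 21/36]
  21 → side 7 (new)  [load 21/36]
  11 → side 3  [load 35/36]
  10 → side 2  [load 36/36]
  9 → side 1  [load 36/36]
  8 → side 4  [load 31/36]
  8 → side 5  [load 29/36]
  7 → side 5  [load 36/36]
  6 → side 6  [load 27/36]
7 tape sides opened.

7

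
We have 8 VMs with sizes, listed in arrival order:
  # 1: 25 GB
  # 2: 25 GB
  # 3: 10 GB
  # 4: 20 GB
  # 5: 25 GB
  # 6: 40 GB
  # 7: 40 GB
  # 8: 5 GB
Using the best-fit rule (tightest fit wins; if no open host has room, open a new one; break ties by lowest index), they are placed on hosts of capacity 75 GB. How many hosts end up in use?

4

  25 → host 1 (new)  [load 25/75]
  25 → host 1  [load 50/75]
  10 → host 1  [load 60/75]
  20 → host 2 (new)  [load 20/75]
  25 → host 2  [load 45/75]
  40 → host 3 (new)  [load 40/75]
  40 → host 4 (new)  [load 40/75]
  5 → host 1  [load 65/75]
4 hosts opened.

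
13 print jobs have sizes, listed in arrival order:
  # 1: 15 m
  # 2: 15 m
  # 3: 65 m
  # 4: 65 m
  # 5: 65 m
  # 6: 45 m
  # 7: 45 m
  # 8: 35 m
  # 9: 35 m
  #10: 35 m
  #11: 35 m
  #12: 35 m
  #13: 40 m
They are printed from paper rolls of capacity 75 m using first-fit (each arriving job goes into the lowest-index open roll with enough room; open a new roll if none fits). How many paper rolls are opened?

  15 → roll 1 (new)  [load 15/75]
  15 → roll 1  [load 30/75]
  65 → roll 2 (new)  [load 65/75]
  65 → roll 3 (new)  [load 65/75]
  65 → roll 4 (new)  [load 65/75]
  45 → roll 1  [load 75/75]
  45 → roll 5 (new)  [load 45/75]
  35 → roll 6 (new)  [load 35/75]
  35 → roll 6  [load 70/75]
  35 → roll 7 (new)  [load 35/75]
  35 → roll 7  [load 70/75]
  35 → roll 8 (new)  [load 35/75]
  40 → roll 8  [load 75/75]
8 paper rolls opened.

8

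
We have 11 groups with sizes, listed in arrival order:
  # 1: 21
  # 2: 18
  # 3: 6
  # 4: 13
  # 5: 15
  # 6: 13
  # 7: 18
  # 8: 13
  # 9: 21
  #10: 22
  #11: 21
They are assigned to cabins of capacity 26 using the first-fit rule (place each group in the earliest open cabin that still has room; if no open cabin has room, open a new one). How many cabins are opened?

9

  21 → cabin 1 (new)  [load 21/26]
  18 → cabin 2 (new)  [load 18/26]
  6 → cabin 2  [load 24/26]
  13 → cabin 3 (new)  [load 13/26]
  15 → cabin 4 (new)  [load 15/26]
  13 → cabin 3  [load 26/26]
  18 → cabin 5 (new)  [load 18/26]
  13 → cabin 6 (new)  [load 13/26]
  21 → cabin 7 (new)  [load 21/26]
  22 → cabin 8 (new)  [load 22/26]
  21 → cabin 9 (new)  [load 21/26]
9 cabins opened.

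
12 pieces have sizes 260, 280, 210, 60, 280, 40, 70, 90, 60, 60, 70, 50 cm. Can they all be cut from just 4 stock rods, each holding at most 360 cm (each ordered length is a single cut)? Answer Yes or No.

No

Total = 1530 cm; ⌈1530/360⌉ = 5.
At least 5 stock rods are required, but only 4 are allowed.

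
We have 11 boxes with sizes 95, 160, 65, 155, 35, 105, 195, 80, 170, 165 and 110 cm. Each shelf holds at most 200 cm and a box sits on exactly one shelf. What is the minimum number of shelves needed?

Total = 195 + 170 + 165 + 160 + 155 + 110 + 105 + 95 + 80 + 65 + 35 = 1335 cm.
Lower bound: ⌈1335/200⌉ = 7 shelves.
A packing using 8 shelves:
  shelf 1: 195 = 195
  shelf 2: 170 = 170
  shelf 3: 165 + 35 = 200
  shelf 4: 160 = 160
  shelf 5: 155 = 155
  shelf 6: 110 + 80 = 190
  shelf 7: 105 + 95 = 200
  shelf 8: 65 = 65
No arrangement into 7 shelves stays within capacity, so 8 is optimal.

8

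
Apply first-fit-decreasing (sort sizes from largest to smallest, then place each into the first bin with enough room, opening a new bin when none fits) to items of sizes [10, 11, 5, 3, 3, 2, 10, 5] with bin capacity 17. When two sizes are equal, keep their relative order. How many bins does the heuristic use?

3

Sorted descending: 11, 10, 10, 5, 5, 3, 3, 2.
  11 → bin 1 (new)  [load 11/17]
  10 → bin 2 (new)  [load 10/17]
  10 → bin 3 (new)  [load 10/17]
  5 → bin 1  [load 16/17]
  5 → bin 2  [load 15/17]
  3 → bin 3  [load 13/17]
  3 → bin 3  [load 16/17]
  2 → bin 2  [load 17/17]
3 bins opened.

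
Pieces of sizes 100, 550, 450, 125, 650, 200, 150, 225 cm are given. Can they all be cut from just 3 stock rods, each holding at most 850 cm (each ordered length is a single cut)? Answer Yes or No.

Yes

A valid assignment using 3 stock rods:
  stock rod 1: 650 + 200 = 850
  stock rod 2: 550 + 225 = 775
  stock rod 3: 450 + 150 + 125 + 100 = 825
Every load is within 850 cm, so 3 stock rods suffice.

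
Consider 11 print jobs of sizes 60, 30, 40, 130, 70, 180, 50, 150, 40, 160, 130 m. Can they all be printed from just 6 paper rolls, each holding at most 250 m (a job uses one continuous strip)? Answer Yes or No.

Yes

A valid assignment using 5 paper rolls:
  roll 1: 180 + 70 = 250
  roll 2: 160 + 60 + 30 = 250
  roll 3: 150 + 50 + 40 = 240
  roll 4: 130 + 40 = 170
  roll 5: 130 = 130
That uses only 5 ≤ 6, so 6 paper rolls are enough.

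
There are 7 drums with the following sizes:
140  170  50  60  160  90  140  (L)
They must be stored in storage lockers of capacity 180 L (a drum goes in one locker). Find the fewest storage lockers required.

Total = 170 + 160 + 140 + 140 + 90 + 60 + 50 = 810 L.
Lower bound: ⌈810/180⌉ = 5 storage lockers.
A packing using 6 storage lockers:
  locker 1: 170 = 170
  locker 2: 160 = 160
  locker 3: 140 = 140
  locker 4: 140 = 140
  locker 5: 90 + 60 = 150
  locker 6: 50 = 50
No arrangement into 5 storage lockers stays within capacity, so 6 is optimal.

6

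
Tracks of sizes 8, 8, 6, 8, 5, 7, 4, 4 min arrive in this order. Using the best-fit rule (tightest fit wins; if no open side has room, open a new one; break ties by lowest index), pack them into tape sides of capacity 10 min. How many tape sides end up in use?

6

  8 → side 1 (new)  [load 8/10]
  8 → side 2 (new)  [load 8/10]
  6 → side 3 (new)  [load 6/10]
  8 → side 4 (new)  [load 8/10]
  5 → side 5 (new)  [load 5/10]
  7 → side 6 (new)  [load 7/10]
  4 → side 3  [load 10/10]
  4 → side 5  [load 9/10]
6 tape sides opened.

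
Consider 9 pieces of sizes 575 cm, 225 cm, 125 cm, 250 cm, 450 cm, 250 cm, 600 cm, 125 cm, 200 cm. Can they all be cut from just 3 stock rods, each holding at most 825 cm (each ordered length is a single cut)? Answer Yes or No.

Total = 2800 cm; ⌈2800/825⌉ = 4.
At least 4 stock rods are required, but only 3 are allowed.

No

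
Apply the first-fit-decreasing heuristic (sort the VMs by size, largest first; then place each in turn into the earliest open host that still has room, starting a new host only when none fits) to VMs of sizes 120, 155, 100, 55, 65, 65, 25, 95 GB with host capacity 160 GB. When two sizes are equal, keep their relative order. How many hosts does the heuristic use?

5

Sorted descending: 155, 120, 100, 95, 65, 65, 55, 25.
  155 → host 1 (new)  [load 155/160]
  120 → host 2 (new)  [load 120/160]
  100 → host 3 (new)  [load 100/160]
  95 → host 4 (new)  [load 95/160]
  65 → host 4  [load 160/160]
  65 → host 5 (new)  [load 65/160]
  55 → host 3  [load 155/160]
  25 → host 2  [load 145/160]
5 hosts opened.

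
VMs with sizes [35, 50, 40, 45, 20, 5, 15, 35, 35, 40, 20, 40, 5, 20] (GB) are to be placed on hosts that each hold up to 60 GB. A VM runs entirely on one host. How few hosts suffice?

Total = 50 + 45 + 40 + 40 + 40 + 35 + 35 + 35 + 20 + 20 + 20 + 15 + 5 + 5 = 405 GB.
Lower bound: ⌈405/60⌉ = 7 hosts.
Also, 8 VMs each exceed 30 GB, and no two of those can share a host, so at least 8 hosts are needed.
A packing using 8 hosts:
  host 1: 50 + 5 + 5 = 60
  host 2: 45 + 15 = 60
  host 3: 40 + 20 = 60
  host 4: 40 + 20 = 60
  host 5: 40 + 20 = 60
  host 6: 35 = 35
  host 7: 35 = 35
  host 8: 35 = 35
This matches the lower bound, so 8 is optimal.

8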